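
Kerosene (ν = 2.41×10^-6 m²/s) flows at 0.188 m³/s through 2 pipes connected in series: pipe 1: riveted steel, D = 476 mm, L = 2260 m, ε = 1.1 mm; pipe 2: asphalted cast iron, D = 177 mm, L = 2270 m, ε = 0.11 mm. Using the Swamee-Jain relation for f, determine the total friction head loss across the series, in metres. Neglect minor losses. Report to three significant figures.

H ≈ 709 m

Pipe 1: V = 1.056 m/s, Re = 2.09×10^5, ε/D = 0.00231, f = 0.02530, h_1 = f(L/D)V²/2g = 6.832 m
Pipe 2: V = 7.640 m/s, Re = 5.61×10^5, ε/D = 6.21×10^-4, f = 0.01841, h_2 = f(L/D)V²/2g = 702.4 m
Series → Q common, losses add: H = Σh = 709.2 m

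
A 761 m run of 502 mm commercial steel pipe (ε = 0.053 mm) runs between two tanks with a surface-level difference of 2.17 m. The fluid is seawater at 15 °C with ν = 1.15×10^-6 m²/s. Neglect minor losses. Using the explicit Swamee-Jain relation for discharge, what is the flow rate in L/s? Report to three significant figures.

Swamee-Jain (Type II): Q = -0.965·√(gD⁵h_f/L)·ln[ε/(3.7D) + √(3.17ν²L/(gD³h_f))]
√(gD⁵h_f/L) = √(9.81·0.502⁵·2.17/761) = 0.02986
ε/(3.7D) = 2.85×10^-5; √(3.17ν²L/(gD³h_f)) = 3.44×10^-5
Q = -0.965·0.02986·ln(6.295×10^-5) = 0.2788 m³/s
Check: V = 1.41 m/s, Re = 6.15×10^5, f = 0.01421, h_f = 2.18 m ≈ 2.17 m ✓

Q ≈ 279 L/s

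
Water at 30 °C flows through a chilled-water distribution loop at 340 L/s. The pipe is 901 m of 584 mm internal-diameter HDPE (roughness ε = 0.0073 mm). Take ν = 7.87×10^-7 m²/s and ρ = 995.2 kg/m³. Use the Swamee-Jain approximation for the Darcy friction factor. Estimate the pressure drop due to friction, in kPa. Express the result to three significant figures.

Δp ≈ 14.9 kPa

V = 4Q/(πD²) = 4·0.340/(π·0.584²) = 1.269 m/s
Re = VD/ν = 1.269·0.584/7.87×10^-7 = 9.42×10^5 → turbulent
ε/D = 0.0073/584 = 1.25×10^-5
Swamee-Jain: f = 0.01202
h_f = f(L/D)V²/(2g) = 0.01202·(901/0.584)·1.269²/(2·9.81) = 1.523 m
Δp = ρg·h_f = 995.2·9.81·1.523 = 14.87 kPa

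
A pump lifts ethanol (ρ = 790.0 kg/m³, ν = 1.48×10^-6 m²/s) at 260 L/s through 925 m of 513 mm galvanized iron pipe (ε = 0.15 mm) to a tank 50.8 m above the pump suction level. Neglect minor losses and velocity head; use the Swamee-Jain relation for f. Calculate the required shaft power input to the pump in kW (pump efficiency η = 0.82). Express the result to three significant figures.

P_shaft ≈ 131 kW

V = 4Q/(πD²) = 1.258 m/s; Re = 4.36×10^5; ε/D = 2.92×10^-4; f = 0.01648
h_f = f(L/D)V²/2g = 2.396 m
Total head H = z + h_f = 50.8 + 2.396 = 53.20 m
P_hyd = ρgQH = 790.0·9.81·0.260·53.20 = 107.2 kW
P_shaft = P_hyd/η = 107.2/0.82 = 130.7 kW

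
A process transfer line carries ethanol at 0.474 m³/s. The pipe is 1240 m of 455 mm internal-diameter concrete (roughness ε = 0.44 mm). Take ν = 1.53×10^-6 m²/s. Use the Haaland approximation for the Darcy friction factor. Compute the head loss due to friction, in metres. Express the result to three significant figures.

h_f ≈ 23.4 m

V = 4Q/(πD²) = 4·0.474/(π·0.455²) = 2.915 m/s
Re = VD/ν = 2.915·0.455/1.53×10^-6 = 8.67×10^5 → turbulent
ε/D = 0.44/455 = 9.67×10^-4
Haaland: f = 0.01983
h_f = f(L/D)V²/(2g) = 0.01983·(1240/0.455)·2.915²/(2·9.81) = 23.41 m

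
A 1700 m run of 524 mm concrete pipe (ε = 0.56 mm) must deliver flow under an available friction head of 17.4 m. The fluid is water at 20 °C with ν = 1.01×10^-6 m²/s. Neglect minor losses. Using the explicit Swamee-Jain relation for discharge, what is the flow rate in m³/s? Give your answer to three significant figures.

Q ≈ 0.492 m³/s

Swamee-Jain (Type II): Q = -0.965·√(gD⁵h_f/L)·ln[ε/(3.7D) + √(3.17ν²L/(gD³h_f))]
√(gD⁵h_f/L) = √(9.81·0.524⁵·17.4/1700) = 0.06298
ε/(3.7D) = 2.89×10^-4; √(3.17ν²L/(gD³h_f)) = 1.50×10^-5
Q = -0.965·0.06298·ln(3.038×10^-4) = 0.4922 m³/s
Check: V = 2.28 m/s, Re = 1.18×10^6, f = 0.02028, h_f = 17.5 m ≈ 17.4 m ✓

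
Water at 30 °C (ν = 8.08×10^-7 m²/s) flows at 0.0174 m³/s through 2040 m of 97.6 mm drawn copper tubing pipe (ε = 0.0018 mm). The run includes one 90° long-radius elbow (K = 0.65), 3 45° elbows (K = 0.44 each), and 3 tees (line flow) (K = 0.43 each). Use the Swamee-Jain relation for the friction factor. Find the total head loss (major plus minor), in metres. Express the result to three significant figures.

H_L ≈ 85.9 m

V = 4Q/(πD²) = 2.326 m/s; V²/2g = 0.2757 m
Re = 2.81×10^5, ε/D = 1.84×10^-5 → f = 0.01476 (Swamee-Jain)
Major: h_f = f(L/D)·V²/2g = 0.01476·20902·0.2757 = 85.05 m
Minor: ΣK = 3.26; h_m = ΣK·V²/2g = 0.8987 m
Total H_L = 85.05 + 0.8987 = 85.95 m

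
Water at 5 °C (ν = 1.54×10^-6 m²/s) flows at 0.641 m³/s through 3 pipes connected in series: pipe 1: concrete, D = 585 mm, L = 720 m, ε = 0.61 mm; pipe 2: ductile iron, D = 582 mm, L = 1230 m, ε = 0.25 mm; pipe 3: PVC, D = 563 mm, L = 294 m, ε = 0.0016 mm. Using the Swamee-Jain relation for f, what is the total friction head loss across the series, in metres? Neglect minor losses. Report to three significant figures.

H ≈ 19.9 m

Pipe 1: V = 2.385 m/s, Re = 9.06×10^5, ε/D = 0.00104, f = 0.02026, h_1 = f(L/D)V²/2g = 7.227 m
Pipe 2: V = 2.409 m/s, Re = 9.11×10^5, ε/D = 4.30×10^-4, f = 0.01686, h_2 = f(L/D)V²/2g = 10.54 m
Pipe 3: V = 2.575 m/s, Re = 9.41×10^5, ε/D = 2.84×10^-6, f = 0.01180, h_3 = f(L/D)V²/2g = 2.081 m
Series → Q common, losses add: H = Σh = 19.85 m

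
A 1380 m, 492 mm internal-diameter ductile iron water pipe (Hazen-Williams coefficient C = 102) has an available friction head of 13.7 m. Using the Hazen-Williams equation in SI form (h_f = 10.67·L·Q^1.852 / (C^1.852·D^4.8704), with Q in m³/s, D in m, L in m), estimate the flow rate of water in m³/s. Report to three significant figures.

Rearranging: Q = [h_f·C^1.852·D^4.8704 / (10.67·L)]^(1/1.852)
Q = [13.7·102^1.852·0.492^4.8704 / (10.67·1380)]^0.540 = 0.3645 m³/s

Q ≈ 0.365 m³/s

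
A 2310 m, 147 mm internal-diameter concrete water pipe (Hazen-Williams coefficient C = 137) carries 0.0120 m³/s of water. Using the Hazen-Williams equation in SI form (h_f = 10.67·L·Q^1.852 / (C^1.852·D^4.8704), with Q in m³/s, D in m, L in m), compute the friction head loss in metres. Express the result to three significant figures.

h_f ≈ 8.56 m

h_f = 10.67·2310·0.0120^1.852 / (137^1.852·0.147^4.8704) = 8.565 m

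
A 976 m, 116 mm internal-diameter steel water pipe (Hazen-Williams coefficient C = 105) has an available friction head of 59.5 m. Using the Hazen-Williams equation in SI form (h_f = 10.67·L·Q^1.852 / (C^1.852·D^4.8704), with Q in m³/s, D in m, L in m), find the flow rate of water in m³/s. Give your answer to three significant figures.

Q ≈ 0.0224 m³/s

Rearranging: Q = [h_f·C^1.852·D^4.8704 / (10.67·L)]^(1/1.852)
Q = [59.5·105^1.852·0.116^4.8704 / (10.67·976)]^0.540 = 0.02237 m³/s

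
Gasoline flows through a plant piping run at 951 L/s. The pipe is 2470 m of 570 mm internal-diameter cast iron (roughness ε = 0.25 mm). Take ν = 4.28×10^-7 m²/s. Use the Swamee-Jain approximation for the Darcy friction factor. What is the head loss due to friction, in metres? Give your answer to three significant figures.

h_f ≈ 50.2 m

V = 4Q/(πD²) = 4·0.951/(π·0.570²) = 3.727 m/s
Re = VD/ν = 3.727·0.570/4.28×10^-7 = 4.96×10^6 → turbulent
ε/D = 0.25/570 = 4.39×10^-4
Swamee-Jain: f = 0.01638
h_f = f(L/D)V²/(2g) = 0.01638·(2470/0.570)·3.727²/(2·9.81) = 50.25 m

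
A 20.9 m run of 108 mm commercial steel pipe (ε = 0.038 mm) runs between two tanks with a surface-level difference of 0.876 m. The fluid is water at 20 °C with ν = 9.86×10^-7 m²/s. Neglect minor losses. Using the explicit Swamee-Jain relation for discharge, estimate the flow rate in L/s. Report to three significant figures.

Swamee-Jain (Type II): Q = -0.965·√(gD⁵h_f/L)·ln[ε/(3.7D) + √(3.17ν²L/(gD³h_f))]
√(gD⁵h_f/L) = √(9.81·0.108⁵·0.876/20.9) = 0.002458
ε/(3.7D) = 9.51×10^-5; √(3.17ν²L/(gD³h_f)) = 7.71×10^-5
Q = -0.965·0.002458·ln(1.722×10^-4) = 0.02056 m³/s
Check: V = 2.24 m/s, Re = 2.46×10^5, f = 0.01773, h_f = 0.881 m ≈ 0.876 m ✓

Q ≈ 20.6 L/s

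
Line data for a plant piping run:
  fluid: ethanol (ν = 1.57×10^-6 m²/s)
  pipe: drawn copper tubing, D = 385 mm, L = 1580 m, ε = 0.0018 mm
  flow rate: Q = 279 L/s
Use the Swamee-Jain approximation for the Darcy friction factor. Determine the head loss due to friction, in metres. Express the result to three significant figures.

V = 4Q/(πD²) = 4·0.279/(π·0.385²) = 2.397 m/s
Re = VD/ν = 2.397·0.385/1.57×10^-6 = 5.88×10^5 → turbulent
ε/D = 0.0018/385 = 4.68×10^-6
Swamee-Jain: f = 0.01280
h_f = f(L/D)V²/(2g) = 0.01280·(1580/0.385)·2.397²/(2·9.81) = 15.38 m

h_f ≈ 15.4 m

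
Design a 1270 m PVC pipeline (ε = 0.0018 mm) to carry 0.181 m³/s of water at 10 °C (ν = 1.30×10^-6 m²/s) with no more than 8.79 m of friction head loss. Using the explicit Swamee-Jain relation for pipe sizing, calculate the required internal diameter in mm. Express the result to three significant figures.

D ≈ 353 mm

Swamee-Jain (Type III): D = 0.66·[ε^1.25·(LQ²/(gh_f))^4.75 + ν·Q^9.4·(L/(gh_f))^5.2]^0.04
LQ²/(gh_f) = 0.4825; L/(gh_f) = 14.73
Term 1 = ε^1.25·(…)^4.75 = 2.07×10^-9; Term 2 = ν·Q^9.4·(…)^5.2 = 1.62×10^-7
D = 0.66·(2.07×10^-9 + 1.62×10^-7)^0.04 = 0.3533 m = 353 mm
Check: V = 1.85 m/s, Re = 5.02×10^5, f = 0.01317, h_f = 8.22 m ≈ 8.79 m ✓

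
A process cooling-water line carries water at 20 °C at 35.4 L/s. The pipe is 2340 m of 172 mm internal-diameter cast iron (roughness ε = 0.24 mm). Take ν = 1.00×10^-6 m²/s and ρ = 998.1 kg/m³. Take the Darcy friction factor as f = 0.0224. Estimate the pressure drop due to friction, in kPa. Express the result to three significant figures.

Δp ≈ 353 kPa

V = 4Q/(πD²) = 4·0.0354/(π·0.172²) = 1.524 m/s
h_f = f(L/D)V²/(2g) = 0.02240·(2340/0.172)·1.524²/(2·9.81) = 36.05 m
Δp = ρg·h_f = 998.1·9.81·36.05 = 353.0 kPa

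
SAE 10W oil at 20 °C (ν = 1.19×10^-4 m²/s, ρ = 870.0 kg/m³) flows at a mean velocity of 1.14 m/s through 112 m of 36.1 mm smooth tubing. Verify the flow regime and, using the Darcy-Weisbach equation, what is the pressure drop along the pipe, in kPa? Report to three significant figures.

Δp ≈ 325 kPa

Re = VD/ν = 1.14·0.03610/1.19×10^-4 = 346 → laminar (Re < 2300)
f = 64/Re = 0.1851
h_f = f(L/D)V²/(2g) = 0.1851·(112/0.03610)·1.14²/(2·9.81) = 38.03 m
Δp = ρg·h_f = 870.0·9.81·38.03 = 324.6 kPa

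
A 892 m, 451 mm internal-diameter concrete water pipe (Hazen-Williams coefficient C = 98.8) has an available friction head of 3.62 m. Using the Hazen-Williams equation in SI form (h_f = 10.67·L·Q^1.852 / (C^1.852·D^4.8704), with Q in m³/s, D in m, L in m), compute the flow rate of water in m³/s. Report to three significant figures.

Q ≈ 0.173 m³/s

Rearranging: Q = [h_f·C^1.852·D^4.8704 / (10.67·L)]^(1/1.852)
Q = [3.62·98.8^1.852·0.451^4.8704 / (10.67·892)]^0.540 = 0.1733 m³/s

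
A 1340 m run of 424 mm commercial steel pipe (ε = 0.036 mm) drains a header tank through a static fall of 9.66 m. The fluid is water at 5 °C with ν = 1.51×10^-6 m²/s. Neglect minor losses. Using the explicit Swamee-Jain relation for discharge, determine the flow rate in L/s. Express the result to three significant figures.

Swamee-Jain (Type II): Q = -0.965·√(gD⁵h_f/L)·ln[ε/(3.7D) + √(3.17ν²L/(gD³h_f))]
√(gD⁵h_f/L) = √(9.81·0.424⁵·9.66/1340) = 0.03113
ε/(3.7D) = 2.29×10^-5; √(3.17ν²L/(gD³h_f)) = 3.66×10^-5
Q = -0.965·0.03113·ln(5.956×10^-5) = 0.2923 m³/s
Check: V = 2.07 m/s, Re = 5.81×10^5, f = 0.01404, h_f = 9.69 m ≈ 9.66 m ✓

Q ≈ 292 L/s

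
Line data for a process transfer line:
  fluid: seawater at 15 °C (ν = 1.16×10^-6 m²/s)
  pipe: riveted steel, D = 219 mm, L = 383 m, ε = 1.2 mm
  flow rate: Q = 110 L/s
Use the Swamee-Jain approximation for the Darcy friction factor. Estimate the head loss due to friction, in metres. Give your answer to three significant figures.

V = 4Q/(πD²) = 4·0.110/(π·0.219²) = 2.920 m/s
Re = VD/ν = 2.920·0.219/1.16×10^-6 = 5.51×10^5 → turbulent
ε/D = 1.2/219 = 0.00548
Swamee-Jain: f = 0.03148
h_f = f(L/D)V²/(2g) = 0.03148·(383/0.219)·2.920²/(2·9.81) = 23.93 m

h_f ≈ 23.9 m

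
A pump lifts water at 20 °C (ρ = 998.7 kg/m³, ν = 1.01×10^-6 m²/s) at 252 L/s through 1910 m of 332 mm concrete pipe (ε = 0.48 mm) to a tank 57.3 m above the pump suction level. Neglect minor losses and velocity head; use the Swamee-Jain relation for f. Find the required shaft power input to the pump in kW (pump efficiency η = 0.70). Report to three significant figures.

P_shaft ≈ 394 kW

V = 4Q/(πD²) = 2.911 m/s; Re = 9.57×10^5; ε/D = 0.00145; f = 0.02185
h_f = f(L/D)V²/2g = 54.29 m
Total head H = z + h_f = 57.3 + 54.29 = 111.6 m
P_hyd = ρgQH = 998.7·9.81·0.252·111.6 = 275.5 kW
P_shaft = P_hyd/η = 275.5/0.70 = 393.6 kW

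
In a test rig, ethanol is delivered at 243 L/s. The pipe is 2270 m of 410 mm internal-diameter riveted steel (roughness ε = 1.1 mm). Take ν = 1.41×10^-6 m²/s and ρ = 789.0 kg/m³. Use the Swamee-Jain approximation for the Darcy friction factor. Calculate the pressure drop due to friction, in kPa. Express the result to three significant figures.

V = 4Q/(πD²) = 4·0.243/(π·0.410²) = 1.841 m/s
Re = VD/ν = 1.841·0.410/1.41×10^-6 = 5.35×10^5 → turbulent
ε/D = 1.1/410 = 0.00268
Swamee-Jain: f = 0.02574
h_f = f(L/D)V²/(2g) = 0.02574·(2270/0.410)·1.841²/(2·9.81) = 24.61 m
Δp = ρg·h_f = 789.0·9.81·24.61 = 190.5 kPa

Δp ≈ 190 kPa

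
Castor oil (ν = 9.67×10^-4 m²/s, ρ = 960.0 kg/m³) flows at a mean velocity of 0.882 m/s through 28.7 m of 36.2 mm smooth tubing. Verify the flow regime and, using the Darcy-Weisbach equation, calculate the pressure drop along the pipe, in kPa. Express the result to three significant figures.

Re = VD/ν = 0.882·0.03620/9.67×10^-4 = 33.0 → laminar (Re < 2300)
f = 64/Re = 1.938
h_f = f(L/D)V²/(2g) = 1.938·(28.7/0.03620)·0.882²/(2·9.81) = 60.93 m
Δp = ρg·h_f = 960.0·9.81·60.93 = 573.8 kPa

Δp ≈ 574 kPa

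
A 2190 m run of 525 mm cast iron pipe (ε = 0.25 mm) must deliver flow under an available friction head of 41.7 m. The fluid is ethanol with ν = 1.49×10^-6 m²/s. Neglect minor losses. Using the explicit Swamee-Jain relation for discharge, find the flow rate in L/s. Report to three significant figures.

Swamee-Jain (Type II): Q = -0.965·√(gD⁵h_f/L)·ln[ε/(3.7D) + √(3.17ν²L/(gD³h_f))]
√(gD⁵h_f/L) = √(9.81·0.525⁵·41.7/2190) = 0.08631
ε/(3.7D) = 1.29×10^-4; √(3.17ν²L/(gD³h_f)) = 1.61×10^-5
Q = -0.965·0.08631·ln(1.448×10^-4) = 0.7363 m³/s
Check: V = 3.40 m/s, Re = 1.20×10^6, f = 0.01705, h_f = 41.9 m ≈ 41.7 m ✓

Q ≈ 736 L/s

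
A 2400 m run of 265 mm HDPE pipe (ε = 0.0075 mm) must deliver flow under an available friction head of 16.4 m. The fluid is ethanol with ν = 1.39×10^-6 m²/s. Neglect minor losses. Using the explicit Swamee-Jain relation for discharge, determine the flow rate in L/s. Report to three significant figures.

Swamee-Jain (Type II): Q = -0.965·√(gD⁵h_f/L)·ln[ε/(3.7D) + √(3.17ν²L/(gD³h_f))]
√(gD⁵h_f/L) = √(9.81·0.265⁵·16.4/2400) = 0.009360
ε/(3.7D) = 7.65×10^-6; √(3.17ν²L/(gD³h_f)) = 7.01×10^-5
Q = -0.965·0.009360·ln(7.772×10^-5) = 0.08547 m³/s
Check: V = 1.55 m/s, Re = 2.95×10^5, f = 0.01474, h_f = 16.3 m ≈ 16.4 m ✓

Q ≈ 85.5 L/s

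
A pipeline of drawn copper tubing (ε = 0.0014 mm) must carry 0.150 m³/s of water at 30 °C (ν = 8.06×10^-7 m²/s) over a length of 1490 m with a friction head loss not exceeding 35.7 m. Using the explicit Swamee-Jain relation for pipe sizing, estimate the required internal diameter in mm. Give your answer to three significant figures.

D ≈ 250 mm

Swamee-Jain (Type III): D = 0.66·[ε^1.25·(LQ²/(gh_f))^4.75 + ν·Q^9.4·(L/(gh_f))^5.2]^0.04
LQ²/(gh_f) = 0.09573; L/(gh_f) = 4.255
Term 1 = ε^1.25·(…)^4.75 = 6.96×10^-13; Term 2 = ν·Q^9.4·(…)^5.2 = 2.70×10^-11
D = 0.66·(6.96×10^-13 + 2.70×10^-11)^0.04 = 0.2496 m = 250 mm
Check: V = 3.07 m/s, Re = 9.49×10^5, f = 0.01185, h_f = 33.9 m ≈ 35.7 m ✓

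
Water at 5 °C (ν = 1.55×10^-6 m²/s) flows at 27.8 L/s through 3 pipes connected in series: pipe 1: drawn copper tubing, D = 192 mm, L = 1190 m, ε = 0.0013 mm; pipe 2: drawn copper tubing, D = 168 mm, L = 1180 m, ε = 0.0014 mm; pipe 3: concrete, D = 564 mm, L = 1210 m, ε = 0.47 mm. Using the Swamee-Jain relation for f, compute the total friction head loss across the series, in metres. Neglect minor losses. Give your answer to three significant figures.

Pipe 1: V = 0.9602 m/s, Re = 1.19×10^5, ε/D = 6.77×10^-6, f = 0.01728, h_1 = f(L/D)V²/2g = 5.032 m
Pipe 2: V = 1.254 m/s, Re = 1.36×10^5, ε/D = 8.33×10^-6, f = 0.01683, h_2 = f(L/D)V²/2g = 9.477 m
Pipe 3: V = 0.1113 m/s, Re = 4.05×10^4, ε/D = 8.33×10^-4, f = 0.02445, h_3 = f(L/D)V²/2g = 0.03311 m
Series → Q common, losses add: H = Σh = 14.54 m

H ≈ 14.5 m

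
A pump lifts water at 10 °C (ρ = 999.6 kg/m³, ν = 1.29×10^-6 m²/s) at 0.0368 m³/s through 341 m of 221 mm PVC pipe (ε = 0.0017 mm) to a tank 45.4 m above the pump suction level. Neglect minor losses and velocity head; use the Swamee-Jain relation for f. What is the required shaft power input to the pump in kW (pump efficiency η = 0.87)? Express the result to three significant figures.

P_shaft ≈ 19.3 kW

V = 4Q/(πD²) = 0.9593 m/s; Re = 1.64×10^5; ε/D = 7.69×10^-6; f = 0.01621
h_f = f(L/D)V²/2g = 1.173 m
Total head H = z + h_f = 45.4 + 1.173 = 46.57 m
P_hyd = ρgQH = 999.6·9.81·0.0368·46.57 = 16.81 kW
P_shaft = P_hyd/η = 16.81/0.87 = 19.32 kW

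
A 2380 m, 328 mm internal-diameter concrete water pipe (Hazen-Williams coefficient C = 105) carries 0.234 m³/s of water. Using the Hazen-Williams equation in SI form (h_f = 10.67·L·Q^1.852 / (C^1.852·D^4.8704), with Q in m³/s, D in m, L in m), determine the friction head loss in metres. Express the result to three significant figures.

h_f ≈ 71.0 m

h_f = 10.67·2380·0.234^1.852 / (105^1.852·0.328^4.8704) = 70.99 m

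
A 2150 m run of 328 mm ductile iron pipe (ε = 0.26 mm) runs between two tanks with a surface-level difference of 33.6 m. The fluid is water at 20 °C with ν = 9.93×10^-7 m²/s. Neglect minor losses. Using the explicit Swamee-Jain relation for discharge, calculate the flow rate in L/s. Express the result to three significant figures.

Q ≈ 194 L/s

Swamee-Jain (Type II): Q = -0.965·√(gD⁵h_f/L)·ln[ε/(3.7D) + √(3.17ν²L/(gD³h_f))]
√(gD⁵h_f/L) = √(9.81·0.328⁵·33.6/2150) = 0.02413
ε/(3.7D) = 2.14×10^-4; √(3.17ν²L/(gD³h_f)) = 2.40×10^-5
Q = -0.965·0.02413·ln(2.383×10^-4) = 0.1942 m³/s
Check: V = 2.30 m/s, Re = 7.59×10^5, f = 0.01915, h_f = 33.8 m ≈ 33.6 m ✓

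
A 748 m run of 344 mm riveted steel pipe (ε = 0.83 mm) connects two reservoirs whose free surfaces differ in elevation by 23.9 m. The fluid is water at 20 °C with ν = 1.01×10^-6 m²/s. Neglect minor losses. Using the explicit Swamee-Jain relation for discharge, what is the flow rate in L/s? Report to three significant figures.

Swamee-Jain (Type II): Q = -0.965·√(gD⁵h_f/L)·ln[ε/(3.7D) + √(3.17ν²L/(gD³h_f))]
√(gD⁵h_f/L) = √(9.81·0.344⁵·23.9/748) = 0.03886
ε/(3.7D) = 6.52×10^-4; √(3.17ν²L/(gD³h_f)) = 1.59×10^-5
Q = -0.965·0.03886·ln(6.680×10^-4) = 0.2742 m³/s
Check: V = 2.95 m/s, Re = 1.00×10^6, f = 0.02487, h_f = 24.0 m ≈ 23.9 m ✓

Q ≈ 274 L/s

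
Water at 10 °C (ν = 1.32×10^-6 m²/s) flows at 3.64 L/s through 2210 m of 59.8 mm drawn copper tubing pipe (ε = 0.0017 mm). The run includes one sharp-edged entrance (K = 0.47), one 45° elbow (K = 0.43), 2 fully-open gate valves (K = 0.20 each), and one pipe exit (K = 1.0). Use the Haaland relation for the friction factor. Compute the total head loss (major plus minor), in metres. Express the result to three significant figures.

H_L ≈ 63.7 m

V = 4Q/(πD²) = 1.296 m/s; V²/2g = 0.08561 m
Re = 5.87×10^4, ε/D = 2.84×10^-5 → f = 0.02006 (Haaland)
Major: h_f = f(L/D)·V²/2g = 0.02006·36957·0.08561 = 63.48 m
Minor: ΣK = 2.30; h_m = ΣK·V²/2g = 0.1969 m
Total H_L = 63.48 + 0.1969 = 63.67 m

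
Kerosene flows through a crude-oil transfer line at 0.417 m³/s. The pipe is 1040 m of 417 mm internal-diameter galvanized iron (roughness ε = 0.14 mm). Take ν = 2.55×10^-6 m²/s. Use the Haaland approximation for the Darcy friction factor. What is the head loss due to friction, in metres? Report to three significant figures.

h_f ≈ 19.5 m

V = 4Q/(πD²) = 4·0.417/(π·0.417²) = 3.053 m/s
Re = VD/ν = 3.053·0.417/2.55×10^-6 = 4.99×10^5 → turbulent
ε/D = 0.14/417 = 3.36×10^-4
Haaland: f = 0.01644
h_f = f(L/D)V²/(2g) = 0.01644·(1040/0.417)·3.053²/(2·9.81) = 19.48 m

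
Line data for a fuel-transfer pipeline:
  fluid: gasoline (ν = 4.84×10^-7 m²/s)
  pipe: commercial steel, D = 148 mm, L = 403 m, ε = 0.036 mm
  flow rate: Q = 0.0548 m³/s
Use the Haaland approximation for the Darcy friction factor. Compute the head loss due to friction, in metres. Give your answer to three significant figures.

h_f ≈ 21.2 m

V = 4Q/(πD²) = 4·0.0548/(π·0.148²) = 3.185 m/s
Re = VD/ν = 3.185·0.148/4.84×10^-7 = 9.74×10^5 → turbulent
ε/D = 0.036/148 = 2.43×10^-4
Haaland: f = 0.01508
h_f = f(L/D)V²/(2g) = 0.01508·(403/0.148)·3.185²/(2·9.81) = 21.23 m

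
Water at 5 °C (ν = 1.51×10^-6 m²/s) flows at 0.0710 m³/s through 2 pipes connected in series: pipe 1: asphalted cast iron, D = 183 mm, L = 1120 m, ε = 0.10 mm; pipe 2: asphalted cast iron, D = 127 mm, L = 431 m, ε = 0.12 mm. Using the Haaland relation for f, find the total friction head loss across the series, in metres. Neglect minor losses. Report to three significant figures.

Pipe 1: V = 2.699 m/s, Re = 3.27×10^5, ε/D = 5.46×10^-4, f = 0.01824, h_1 = f(L/D)V²/2g = 41.47 m
Pipe 2: V = 5.605 m/s, Re = 4.71×10^5, ε/D = 9.45×10^-4, f = 0.01998, h_2 = f(L/D)V²/2g = 108.6 m
Series → Q common, losses add: H = Σh = 150.0 m

H ≈ 150 m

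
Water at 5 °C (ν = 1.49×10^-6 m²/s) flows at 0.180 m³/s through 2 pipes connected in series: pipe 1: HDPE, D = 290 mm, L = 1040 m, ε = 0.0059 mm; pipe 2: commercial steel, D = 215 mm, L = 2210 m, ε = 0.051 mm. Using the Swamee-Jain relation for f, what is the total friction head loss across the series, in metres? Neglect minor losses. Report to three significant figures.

H ≈ 217 m

Pipe 1: V = 2.725 m/s, Re = 5.30×10^5, ε/D = 2.03×10^-5, f = 0.01329, h_1 = f(L/D)V²/2g = 18.03 m
Pipe 2: V = 4.958 m/s, Re = 7.15×10^5, ε/D = 2.37×10^-4, f = 0.01545, h_2 = f(L/D)V²/2g = 199.0 m
Series → Q common, losses add: H = Σh = 217.0 m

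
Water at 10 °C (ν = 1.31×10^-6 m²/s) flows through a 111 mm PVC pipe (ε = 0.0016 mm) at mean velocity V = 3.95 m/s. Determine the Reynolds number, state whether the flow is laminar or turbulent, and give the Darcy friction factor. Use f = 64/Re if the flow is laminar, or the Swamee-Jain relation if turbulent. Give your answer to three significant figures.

Re ≈ 3.35×10^5; turbulent; f ≈ 0.0143

Re = VD/ν = 3.950·0.111/1.31×10^-6 = 3.35×10^5
Re > 4000 → turbulent; ε/D = 1.44×10^-5
Swamee-Jain: f = 0.01426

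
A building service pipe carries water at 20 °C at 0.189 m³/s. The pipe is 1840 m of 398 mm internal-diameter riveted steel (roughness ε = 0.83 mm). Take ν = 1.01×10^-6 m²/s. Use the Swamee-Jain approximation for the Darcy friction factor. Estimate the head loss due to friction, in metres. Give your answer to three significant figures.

V = 4Q/(πD²) = 4·0.189/(π·0.398²) = 1.519 m/s
Re = VD/ν = 1.519·0.398/1.01×10^-6 = 5.99×10^5 → turbulent
ε/D = 0.83/398 = 0.00209
Swamee-Jain: f = 0.02408
h_f = f(L/D)V²/(2g) = 0.02408·(1840/0.398)·1.519²/(2·9.81) = 13.10 m

h_f ≈ 13.1 m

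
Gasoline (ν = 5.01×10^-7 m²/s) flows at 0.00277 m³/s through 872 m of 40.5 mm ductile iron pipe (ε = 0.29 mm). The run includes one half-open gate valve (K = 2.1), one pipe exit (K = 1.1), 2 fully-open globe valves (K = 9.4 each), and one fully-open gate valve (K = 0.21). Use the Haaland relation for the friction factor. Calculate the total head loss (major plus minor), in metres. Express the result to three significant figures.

H_L ≈ 180 m

V = 4Q/(πD²) = 2.150 m/s; V²/2g = 0.2356 m
Re = 1.74×10^5, ε/D = 0.00716 → f = 0.03442 (Haaland)
Major: h_f = f(L/D)·V²/2g = 0.03442·21531·0.2356 = 174.7 m
Minor: ΣK = 22.2; h_m = ΣK·V²/2g = 5.234 m
Total H_L = 174.7 + 5.234 = 179.9 m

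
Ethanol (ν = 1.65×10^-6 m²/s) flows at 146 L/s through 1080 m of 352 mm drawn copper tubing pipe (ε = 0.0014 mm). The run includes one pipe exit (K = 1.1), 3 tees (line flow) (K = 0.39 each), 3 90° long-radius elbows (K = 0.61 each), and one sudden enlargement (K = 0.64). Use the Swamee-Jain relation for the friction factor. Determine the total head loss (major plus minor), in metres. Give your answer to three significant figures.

V = 4Q/(πD²) = 1.500 m/s; V²/2g = 0.1147 m
Re = 3.20×10^5, ε/D = 3.98×10^-6 → f = 0.01425 (Swamee-Jain)
Major: h_f = f(L/D)·V²/2g = 0.01425·3068·0.1147 = 5.016 m
Minor: ΣK = 4.74; h_m = ΣK·V²/2g = 0.5438 m
Total H_L = 5.016 + 0.5438 = 5.560 m

H_L ≈ 5.56 m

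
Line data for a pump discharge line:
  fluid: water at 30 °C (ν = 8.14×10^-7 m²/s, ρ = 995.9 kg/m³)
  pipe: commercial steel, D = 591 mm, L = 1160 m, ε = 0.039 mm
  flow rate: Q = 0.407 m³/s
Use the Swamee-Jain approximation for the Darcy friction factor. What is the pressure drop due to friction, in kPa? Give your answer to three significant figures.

Δp ≈ 27.7 kPa

V = 4Q/(πD²) = 4·0.407/(π·0.591²) = 1.484 m/s
Re = VD/ν = 1.484·0.591/8.14×10^-7 = 1.08×10^6 → turbulent
ε/D = 0.039/591 = 6.60×10^-5
Swamee-Jain: f = 0.01287
h_f = f(L/D)V²/(2g) = 0.01287·(1160/0.591)·1.484²/(2·9.81) = 2.835 m
Δp = ρg·h_f = 995.9·9.81·2.835 = 27.70 kPa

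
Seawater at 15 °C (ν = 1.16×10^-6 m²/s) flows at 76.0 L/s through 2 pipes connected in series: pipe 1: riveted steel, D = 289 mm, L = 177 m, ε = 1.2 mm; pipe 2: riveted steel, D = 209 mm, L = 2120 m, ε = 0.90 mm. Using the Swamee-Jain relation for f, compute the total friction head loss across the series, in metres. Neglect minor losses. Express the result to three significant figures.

Pipe 1: V = 1.159 m/s, Re = 2.89×10^5, ε/D = 0.00415, f = 0.02925, h_1 = f(L/D)V²/2g = 1.226 m
Pipe 2: V = 2.215 m/s, Re = 3.99×10^5, ε/D = 0.00431, f = 0.02942, h_2 = f(L/D)V²/2g = 74.65 m
Series → Q common, losses add: H = Σh = 75.87 m

H ≈ 75.9 m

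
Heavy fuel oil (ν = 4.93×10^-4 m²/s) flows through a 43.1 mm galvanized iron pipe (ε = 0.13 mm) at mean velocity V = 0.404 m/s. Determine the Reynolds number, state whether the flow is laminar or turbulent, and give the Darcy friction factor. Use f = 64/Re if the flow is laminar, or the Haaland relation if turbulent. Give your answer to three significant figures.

Re = VD/ν = 0.4040·0.0431/4.93×10^-4 = 35.3
Re < 2300 → laminar → f = 64/Re = 1.812

Re ≈ 35.3; laminar; f = 64/Re ≈ 1.81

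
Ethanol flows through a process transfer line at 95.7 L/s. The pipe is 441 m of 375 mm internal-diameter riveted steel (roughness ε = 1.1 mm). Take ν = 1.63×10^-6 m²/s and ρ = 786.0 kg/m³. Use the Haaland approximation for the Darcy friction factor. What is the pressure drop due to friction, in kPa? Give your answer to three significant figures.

V = 4Q/(πD²) = 4·0.0957/(π·0.375²) = 0.8665 m/s
Re = VD/ν = 0.8665·0.375/1.63×10^-6 = 1.99×10^5 → turbulent
ε/D = 1.1/375 = 0.00293
Haaland: f = 0.02666
h_f = f(L/D)V²/(2g) = 0.02666·(441/0.375)·0.8665²/(2·9.81) = 1.200 m
Δp = ρg·h_f = 786.0·9.81·1.200 = 9.252 kPa

Δp ≈ 9.25 kPa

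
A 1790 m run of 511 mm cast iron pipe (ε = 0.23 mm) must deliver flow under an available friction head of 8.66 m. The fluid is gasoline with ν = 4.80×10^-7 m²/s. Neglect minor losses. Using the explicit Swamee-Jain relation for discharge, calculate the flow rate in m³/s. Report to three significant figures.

Q ≈ 0.350 m³/s

Swamee-Jain (Type II): Q = -0.965·√(gD⁵h_f/L)·ln[ε/(3.7D) + √(3.17ν²L/(gD³h_f))]
√(gD⁵h_f/L) = √(9.81·0.511⁵·8.66/1790) = 0.04066
ε/(3.7D) = 1.22×10^-4; √(3.17ν²L/(gD³h_f)) = 1.07×10^-5
Q = -0.965·0.04066·ln(1.324×10^-4) = 0.3504 m³/s
Check: V = 1.71 m/s, Re = 1.82×10^6, f = 0.01669, h_f = 8.70 m ≈ 8.66 m ✓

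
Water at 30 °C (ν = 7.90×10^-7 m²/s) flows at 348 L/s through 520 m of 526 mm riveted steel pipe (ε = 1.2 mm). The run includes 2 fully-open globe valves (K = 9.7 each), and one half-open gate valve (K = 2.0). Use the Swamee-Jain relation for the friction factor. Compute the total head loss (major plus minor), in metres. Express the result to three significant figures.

H_L ≈ 5.96 m

V = 4Q/(πD²) = 1.601 m/s; V²/2g = 0.1307 m
Re = 1.07×10^6, ε/D = 0.00228 → f = 0.02449 (Swamee-Jain)
Major: h_f = f(L/D)·V²/2g = 0.02449·988.6·0.1307 = 3.165 m
Minor: ΣK = 21.4; h_m = ΣK·V²/2g = 2.797 m
Total H_L = 3.165 + 2.797 = 5.962 m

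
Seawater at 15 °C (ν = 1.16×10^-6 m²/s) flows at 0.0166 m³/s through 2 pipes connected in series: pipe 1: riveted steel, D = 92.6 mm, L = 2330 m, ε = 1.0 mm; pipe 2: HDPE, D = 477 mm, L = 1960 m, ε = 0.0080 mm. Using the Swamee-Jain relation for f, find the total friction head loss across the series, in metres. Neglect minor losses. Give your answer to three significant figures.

H ≈ 307 m

Pipe 1: V = 2.465 m/s, Re = 1.97×10^5, ε/D = 0.0108, f = 0.03936, h_1 = f(L/D)V²/2g = 306.7 m
Pipe 2: V = 0.09289 m/s, Re = 3.82×10^4, ε/D = 1.68×10^-5, f = 0.02214, h_2 = f(L/D)V²/2g = 0.04001 m
Series → Q common, losses add: H = Σh = 306.7 m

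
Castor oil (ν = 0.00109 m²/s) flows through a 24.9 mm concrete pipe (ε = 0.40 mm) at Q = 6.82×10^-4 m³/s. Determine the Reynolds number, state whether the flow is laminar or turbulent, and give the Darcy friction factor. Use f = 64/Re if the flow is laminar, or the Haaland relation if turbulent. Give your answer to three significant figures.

V = 4Q/(πD²) = 1.401 m/s
Re = VD/ν = 1.401·0.0249/0.00109 = 32.0
Re < 2300 → laminar → f = 64/Re = 2.000

Re ≈ 32.0; laminar; f = 64/Re ≈ 2.00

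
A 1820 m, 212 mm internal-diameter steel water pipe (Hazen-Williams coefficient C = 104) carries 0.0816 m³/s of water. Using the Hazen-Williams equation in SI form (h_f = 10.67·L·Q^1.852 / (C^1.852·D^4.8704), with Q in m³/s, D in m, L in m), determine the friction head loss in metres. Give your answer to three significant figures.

h_f = 10.67·1820·0.0816^1.852 / (104^1.852·0.212^4.8704) = 65.79 m

h_f ≈ 65.8 m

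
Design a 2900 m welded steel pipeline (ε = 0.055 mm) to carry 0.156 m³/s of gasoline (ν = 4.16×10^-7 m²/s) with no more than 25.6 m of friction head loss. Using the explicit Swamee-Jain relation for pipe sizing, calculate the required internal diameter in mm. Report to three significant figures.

D ≈ 321 mm

Swamee-Jain (Type III): D = 0.66·[ε^1.25·(LQ²/(gh_f))^4.75 + ν·Q^9.4·(L/(gh_f))^5.2]^0.04
LQ²/(gh_f) = 0.2810; L/(gh_f) = 11.55
Term 1 = ε^1.25·(…)^4.75 = 1.14×10^-8; Term 2 = ν·Q^9.4·(…)^5.2 = 3.63×10^-9
D = 0.66·(1.14×10^-8 + 3.63×10^-9)^0.04 = 0.3211 m = 321 mm
Check: V = 1.93 m/s, Re = 1.49×10^6, f = 0.01413, h_f = 24.2 m ≈ 25.6 m ✓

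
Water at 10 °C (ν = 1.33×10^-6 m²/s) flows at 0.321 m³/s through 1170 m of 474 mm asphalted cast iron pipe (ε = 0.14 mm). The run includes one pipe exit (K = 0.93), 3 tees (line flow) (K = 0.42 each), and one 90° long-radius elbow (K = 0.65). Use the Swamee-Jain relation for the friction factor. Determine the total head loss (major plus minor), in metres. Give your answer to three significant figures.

V = 4Q/(πD²) = 1.819 m/s; V²/2g = 0.1687 m
Re = 6.48×10^5, ε/D = 2.95×10^-4 → f = 0.01607 (Swamee-Jain)
Major: h_f = f(L/D)·V²/2g = 0.01607·2468·0.1687 = 6.689 m
Minor: ΣK = 2.84; h_m = ΣK·V²/2g = 0.4790 m
Total H_L = 6.689 + 0.4790 = 7.168 m

H_L ≈ 7.17 m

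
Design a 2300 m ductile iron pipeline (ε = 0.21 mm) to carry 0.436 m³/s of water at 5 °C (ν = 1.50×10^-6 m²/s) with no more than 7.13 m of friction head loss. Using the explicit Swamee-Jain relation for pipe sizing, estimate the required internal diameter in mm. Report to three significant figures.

D ≈ 619 mm

Swamee-Jain (Type III): D = 0.66·[ε^1.25·(LQ²/(gh_f))^4.75 + ν·Q^9.4·(L/(gh_f))^5.2]^0.04
LQ²/(gh_f) = 6.251; L/(gh_f) = 32.88
Term 1 = ε^1.25·(…)^4.75 = 0.153; Term 2 = ν·Q^9.4·(…)^5.2 = 0.0474
D = 0.66·(0.153 + 0.0474)^0.04 = 0.6188 m = 619 mm
Check: V = 1.45 m/s, Re = 5.98×10^5, f = 0.01650, h_f = 6.57 m ≈ 7.13 m ✓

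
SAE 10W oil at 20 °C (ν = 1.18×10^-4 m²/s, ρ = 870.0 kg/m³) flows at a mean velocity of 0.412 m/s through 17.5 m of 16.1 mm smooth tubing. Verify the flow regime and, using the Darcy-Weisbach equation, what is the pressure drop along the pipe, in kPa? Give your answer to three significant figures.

Re = VD/ν = 0.412·0.01610/1.18×10^-4 = 56.2 → laminar (Re < 2300)
f = 64/Re = 1.139
h_f = f(L/D)V²/(2g) = 1.139·(17.5/0.01610)·0.412²/(2·9.81) = 10.71 m
Δp = ρg·h_f = 870.0·9.81·10.71 = 91.38 kPa

Δp ≈ 91.4 kPa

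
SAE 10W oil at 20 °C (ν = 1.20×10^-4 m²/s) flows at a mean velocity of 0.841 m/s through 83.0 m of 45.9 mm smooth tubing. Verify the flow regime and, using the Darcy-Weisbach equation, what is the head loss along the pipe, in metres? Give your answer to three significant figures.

Re = VD/ν = 0.841·0.04590/1.20×10^-4 = 322 → laminar (Re < 2300)
f = 64/Re = 0.1990
h_f = f(L/D)V²/(2g) = 0.1990·(83.0/0.04590)·0.841²/(2·9.81) = 12.97 m

h_f ≈ 13.0 m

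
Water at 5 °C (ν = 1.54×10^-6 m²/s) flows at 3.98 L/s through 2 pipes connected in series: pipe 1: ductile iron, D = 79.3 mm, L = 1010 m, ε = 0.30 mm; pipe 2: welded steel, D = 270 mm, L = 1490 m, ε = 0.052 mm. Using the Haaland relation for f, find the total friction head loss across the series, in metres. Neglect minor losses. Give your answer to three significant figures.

H ≈ 12.8 m

Pipe 1: V = 0.8058 m/s, Re = 4.15×10^4, ε/D = 0.00378, f = 0.03033, h_1 = f(L/D)V²/2g = 12.79 m
Pipe 2: V = 0.06951 m/s, Re = 1.22×10^4, ε/D = 1.93×10^-4, f = 0.02951, h_2 = f(L/D)V²/2g = 0.04011 m
Series → Q common, losses add: H = Σh = 12.83 m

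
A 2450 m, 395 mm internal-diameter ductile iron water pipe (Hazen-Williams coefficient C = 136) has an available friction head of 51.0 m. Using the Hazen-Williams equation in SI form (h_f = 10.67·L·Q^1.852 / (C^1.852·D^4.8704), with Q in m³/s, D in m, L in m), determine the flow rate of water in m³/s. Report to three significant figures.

Rearranging: Q = [h_f·C^1.852·D^4.8704 / (10.67·L)]^(1/1.852)
Q = [51.0·136^1.852·0.395^4.8704 / (10.67·2450)]^0.540 = 0.4069 m³/s

Q ≈ 0.407 m³/s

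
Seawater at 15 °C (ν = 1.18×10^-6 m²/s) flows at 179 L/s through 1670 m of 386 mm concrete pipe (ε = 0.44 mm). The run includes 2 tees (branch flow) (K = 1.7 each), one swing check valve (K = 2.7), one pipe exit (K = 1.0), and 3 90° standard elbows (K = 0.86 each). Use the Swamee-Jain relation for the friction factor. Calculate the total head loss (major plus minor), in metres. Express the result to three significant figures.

H_L ≈ 12.0 m

V = 4Q/(πD²) = 1.530 m/s; V²/2g = 0.1193 m
Re = 5.00×10^5, ε/D = 0.00114 → f = 0.02094 (Swamee-Jain)
Major: h_f = f(L/D)·V²/2g = 0.02094·4326·0.1193 = 10.81 m
Minor: ΣK = 9.68; h_m = ΣK·V²/2g = 1.154 m
Total H_L = 10.81 + 1.154 = 11.96 m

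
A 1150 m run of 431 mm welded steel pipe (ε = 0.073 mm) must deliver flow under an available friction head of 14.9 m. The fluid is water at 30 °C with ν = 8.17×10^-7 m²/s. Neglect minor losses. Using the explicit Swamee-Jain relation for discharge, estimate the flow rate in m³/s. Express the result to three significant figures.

Swamee-Jain (Type II): Q = -0.965·√(gD⁵h_f/L)·ln[ε/(3.7D) + √(3.17ν²L/(gD³h_f))]
√(gD⁵h_f/L) = √(9.81·0.431⁵·14.9/1150) = 0.04348
ε/(3.7D) = 4.58×10^-5; √(3.17ν²L/(gD³h_f)) = 1.44×10^-5
Q = -0.965·0.04348·ln(6.020×10^-5) = 0.4077 m³/s
Check: V = 2.79 m/s, Re = 1.47×10^6, f = 0.01412, h_f = 15.0 m ≈ 14.9 m ✓

Q ≈ 0.408 m³/s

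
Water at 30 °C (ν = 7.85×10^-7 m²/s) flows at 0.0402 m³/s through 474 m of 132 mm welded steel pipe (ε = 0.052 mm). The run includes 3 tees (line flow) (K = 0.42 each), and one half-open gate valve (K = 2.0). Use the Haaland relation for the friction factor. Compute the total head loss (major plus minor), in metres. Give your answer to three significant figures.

H_L ≈ 28.1 m

V = 4Q/(πD²) = 2.938 m/s; V²/2g = 0.4398 m
Re = 4.94×10^5, ε/D = 3.94×10^-4 → f = 0.01688 (Haaland)
Major: h_f = f(L/D)·V²/2g = 0.01688·3591·0.4398 = 26.65 m
Minor: ΣK = 3.26; h_m = ΣK·V²/2g = 1.434 m
Total H_L = 26.65 + 1.434 = 28.09 m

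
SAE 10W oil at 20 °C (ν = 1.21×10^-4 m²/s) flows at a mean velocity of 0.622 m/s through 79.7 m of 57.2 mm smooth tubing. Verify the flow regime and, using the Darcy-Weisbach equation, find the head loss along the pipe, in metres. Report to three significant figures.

h_f ≈ 5.98 m

Re = VD/ν = 0.622·0.05720/1.21×10^-4 = 294 → laminar (Re < 2300)
f = 64/Re = 0.2177
h_f = f(L/D)V²/(2g) = 0.2177·(79.7/0.05720)·0.622²/(2·9.81) = 5.980 m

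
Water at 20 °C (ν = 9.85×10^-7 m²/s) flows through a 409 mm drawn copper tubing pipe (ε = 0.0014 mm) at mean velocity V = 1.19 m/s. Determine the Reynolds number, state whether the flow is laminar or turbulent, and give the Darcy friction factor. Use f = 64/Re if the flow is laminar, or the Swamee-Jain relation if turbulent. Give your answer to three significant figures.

Re = VD/ν = 1.190·0.409/9.85×10^-7 = 4.94×10^5
Re > 4000 → turbulent; ε/D = 3.42×10^-6
Swamee-Jain: f = 0.01317

Re ≈ 4.94×10^5; turbulent; f ≈ 0.0132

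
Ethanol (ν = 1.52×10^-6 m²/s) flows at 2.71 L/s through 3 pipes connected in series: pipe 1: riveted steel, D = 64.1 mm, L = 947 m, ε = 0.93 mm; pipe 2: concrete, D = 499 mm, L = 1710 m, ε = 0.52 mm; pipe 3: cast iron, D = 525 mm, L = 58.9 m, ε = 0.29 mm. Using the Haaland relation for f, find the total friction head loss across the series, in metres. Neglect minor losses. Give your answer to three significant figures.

Pipe 1: V = 0.8398 m/s, Re = 3.54×10^4, ε/D = 0.0145, f = 0.04451, h_1 = f(L/D)V²/2g = 23.64 m
Pipe 2: V = 0.01386 m/s, Re = 4550, ε/D = 0.00104, f = 0.03972, h_2 = f(L/D)V²/2g = 0.001332 m
Pipe 3: V = 0.01252 m/s, Re = 4320, ε/D = 5.52×10^-4, f = 0.03988, h_3 = f(L/D)V²/2g = 3.574×10^-5 m
Series → Q common, losses add: H = Σh = 23.64 m

H ≈ 23.6 m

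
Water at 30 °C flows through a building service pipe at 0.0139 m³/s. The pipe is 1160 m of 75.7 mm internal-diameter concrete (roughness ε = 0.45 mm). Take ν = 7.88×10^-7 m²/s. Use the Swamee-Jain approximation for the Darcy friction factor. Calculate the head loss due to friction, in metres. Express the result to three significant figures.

h_f ≈ 242 m

V = 4Q/(πD²) = 4·0.0139/(π·0.0757²) = 3.088 m/s
Re = VD/ν = 3.088·0.0757/7.88×10^-7 = 2.97×10^5 → turbulent
ε/D = 0.45/75.7 = 0.00594
Swamee-Jain: f = 0.03244
h_f = f(L/D)V²/(2g) = 0.03244·(1160/0.0757)·3.088²/(2·9.81) = 241.7 m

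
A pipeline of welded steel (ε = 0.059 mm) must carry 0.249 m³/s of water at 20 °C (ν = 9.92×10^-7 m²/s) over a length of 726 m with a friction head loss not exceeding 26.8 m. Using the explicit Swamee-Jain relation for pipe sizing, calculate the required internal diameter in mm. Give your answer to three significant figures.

D ≈ 294 mm

Swamee-Jain (Type III): D = 0.66·[ε^1.25·(LQ²/(gh_f))^4.75 + ν·Q^9.4·(L/(gh_f))^5.2]^0.04
LQ²/(gh_f) = 0.1712; L/(gh_f) = 2.761
Term 1 = ε^1.25·(…)^4.75 = 1.18×10^-9; Term 2 = ν·Q^9.4·(…)^5.2 = 4.12×10^-10
D = 0.66·(1.18×10^-9 + 4.12×10^-10)^0.04 = 0.2935 m = 294 mm
Check: V = 3.68 m/s, Re = 1.09×10^6, f = 0.01471, h_f = 25.1 m ≈ 26.8 m ✓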